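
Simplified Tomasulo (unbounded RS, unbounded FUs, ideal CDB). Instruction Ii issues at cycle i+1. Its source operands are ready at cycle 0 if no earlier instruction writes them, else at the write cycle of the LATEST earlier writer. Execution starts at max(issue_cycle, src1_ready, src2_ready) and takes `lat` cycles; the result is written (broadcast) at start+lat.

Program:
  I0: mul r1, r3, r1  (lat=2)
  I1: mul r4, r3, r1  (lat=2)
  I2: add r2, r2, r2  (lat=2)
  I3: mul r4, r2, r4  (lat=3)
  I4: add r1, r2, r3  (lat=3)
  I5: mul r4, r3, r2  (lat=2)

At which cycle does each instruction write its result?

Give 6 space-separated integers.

I0 mul r1: issue@1 deps=(None,None) exec_start@1 write@3
I1 mul r4: issue@2 deps=(None,0) exec_start@3 write@5
I2 add r2: issue@3 deps=(None,None) exec_start@3 write@5
I3 mul r4: issue@4 deps=(2,1) exec_start@5 write@8
I4 add r1: issue@5 deps=(2,None) exec_start@5 write@8
I5 mul r4: issue@6 deps=(None,2) exec_start@6 write@8

Answer: 3 5 5 8 8 8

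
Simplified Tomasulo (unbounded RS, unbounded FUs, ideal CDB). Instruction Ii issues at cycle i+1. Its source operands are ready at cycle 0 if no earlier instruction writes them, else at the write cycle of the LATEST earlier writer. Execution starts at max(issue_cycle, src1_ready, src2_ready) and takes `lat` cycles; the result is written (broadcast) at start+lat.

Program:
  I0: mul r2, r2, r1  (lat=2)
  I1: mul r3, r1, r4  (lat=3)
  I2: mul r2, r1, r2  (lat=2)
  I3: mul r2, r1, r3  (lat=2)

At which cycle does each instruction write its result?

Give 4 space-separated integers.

Answer: 3 5 5 7

Derivation:
I0 mul r2: issue@1 deps=(None,None) exec_start@1 write@3
I1 mul r3: issue@2 deps=(None,None) exec_start@2 write@5
I2 mul r2: issue@3 deps=(None,0) exec_start@3 write@5
I3 mul r2: issue@4 deps=(None,1) exec_start@5 write@7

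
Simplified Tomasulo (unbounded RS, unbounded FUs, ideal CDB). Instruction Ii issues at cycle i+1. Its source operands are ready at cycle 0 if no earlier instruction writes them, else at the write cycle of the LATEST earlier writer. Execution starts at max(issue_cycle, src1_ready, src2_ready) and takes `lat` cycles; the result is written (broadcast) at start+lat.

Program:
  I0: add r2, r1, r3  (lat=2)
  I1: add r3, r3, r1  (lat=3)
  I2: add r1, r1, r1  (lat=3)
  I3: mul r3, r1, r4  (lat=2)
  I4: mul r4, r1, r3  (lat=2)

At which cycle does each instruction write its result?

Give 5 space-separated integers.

I0 add r2: issue@1 deps=(None,None) exec_start@1 write@3
I1 add r3: issue@2 deps=(None,None) exec_start@2 write@5
I2 add r1: issue@3 deps=(None,None) exec_start@3 write@6
I3 mul r3: issue@4 deps=(2,None) exec_start@6 write@8
I4 mul r4: issue@5 deps=(2,3) exec_start@8 write@10

Answer: 3 5 6 8 10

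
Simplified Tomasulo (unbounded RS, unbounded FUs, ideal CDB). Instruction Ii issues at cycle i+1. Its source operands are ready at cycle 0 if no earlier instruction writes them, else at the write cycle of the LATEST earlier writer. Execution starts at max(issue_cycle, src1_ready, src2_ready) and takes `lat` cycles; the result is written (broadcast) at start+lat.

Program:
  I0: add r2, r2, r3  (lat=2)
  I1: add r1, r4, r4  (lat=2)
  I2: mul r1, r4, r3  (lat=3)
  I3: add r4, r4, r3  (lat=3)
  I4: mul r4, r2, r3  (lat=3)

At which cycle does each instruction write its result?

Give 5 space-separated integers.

I0 add r2: issue@1 deps=(None,None) exec_start@1 write@3
I1 add r1: issue@2 deps=(None,None) exec_start@2 write@4
I2 mul r1: issue@3 deps=(None,None) exec_start@3 write@6
I3 add r4: issue@4 deps=(None,None) exec_start@4 write@7
I4 mul r4: issue@5 deps=(0,None) exec_start@5 write@8

Answer: 3 4 6 7 8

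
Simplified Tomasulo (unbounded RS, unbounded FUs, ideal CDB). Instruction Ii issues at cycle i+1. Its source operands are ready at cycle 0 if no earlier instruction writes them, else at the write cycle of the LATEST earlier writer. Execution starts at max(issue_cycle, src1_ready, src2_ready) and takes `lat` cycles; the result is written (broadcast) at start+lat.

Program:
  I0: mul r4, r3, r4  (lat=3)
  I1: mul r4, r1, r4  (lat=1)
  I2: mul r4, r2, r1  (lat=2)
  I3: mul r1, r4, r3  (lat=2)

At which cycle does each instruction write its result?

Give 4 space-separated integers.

Answer: 4 5 5 7

Derivation:
I0 mul r4: issue@1 deps=(None,None) exec_start@1 write@4
I1 mul r4: issue@2 deps=(None,0) exec_start@4 write@5
I2 mul r4: issue@3 deps=(None,None) exec_start@3 write@5
I3 mul r1: issue@4 deps=(2,None) exec_start@5 write@7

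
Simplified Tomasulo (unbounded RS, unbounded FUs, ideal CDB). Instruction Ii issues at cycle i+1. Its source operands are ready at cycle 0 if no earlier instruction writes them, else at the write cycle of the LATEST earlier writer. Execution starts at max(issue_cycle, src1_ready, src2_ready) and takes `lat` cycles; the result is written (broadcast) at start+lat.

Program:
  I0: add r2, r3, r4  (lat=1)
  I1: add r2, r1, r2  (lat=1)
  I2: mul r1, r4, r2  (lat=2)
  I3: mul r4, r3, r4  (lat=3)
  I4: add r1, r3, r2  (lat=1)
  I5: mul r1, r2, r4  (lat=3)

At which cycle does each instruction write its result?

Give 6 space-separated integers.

Answer: 2 3 5 7 6 10

Derivation:
I0 add r2: issue@1 deps=(None,None) exec_start@1 write@2
I1 add r2: issue@2 deps=(None,0) exec_start@2 write@3
I2 mul r1: issue@3 deps=(None,1) exec_start@3 write@5
I3 mul r4: issue@4 deps=(None,None) exec_start@4 write@7
I4 add r1: issue@5 deps=(None,1) exec_start@5 write@6
I5 mul r1: issue@6 deps=(1,3) exec_start@7 write@10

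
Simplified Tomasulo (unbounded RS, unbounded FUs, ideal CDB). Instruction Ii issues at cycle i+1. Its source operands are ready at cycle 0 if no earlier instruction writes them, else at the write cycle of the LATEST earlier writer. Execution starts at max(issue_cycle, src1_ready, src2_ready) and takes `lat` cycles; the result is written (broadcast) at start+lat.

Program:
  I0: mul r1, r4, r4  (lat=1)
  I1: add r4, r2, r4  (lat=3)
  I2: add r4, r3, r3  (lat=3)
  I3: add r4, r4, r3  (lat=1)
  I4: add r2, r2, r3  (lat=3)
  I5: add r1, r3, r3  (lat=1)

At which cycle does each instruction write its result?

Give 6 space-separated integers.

Answer: 2 5 6 7 8 7

Derivation:
I0 mul r1: issue@1 deps=(None,None) exec_start@1 write@2
I1 add r4: issue@2 deps=(None,None) exec_start@2 write@5
I2 add r4: issue@3 deps=(None,None) exec_start@3 write@6
I3 add r4: issue@4 deps=(2,None) exec_start@6 write@7
I4 add r2: issue@5 deps=(None,None) exec_start@5 write@8
I5 add r1: issue@6 deps=(None,None) exec_start@6 write@7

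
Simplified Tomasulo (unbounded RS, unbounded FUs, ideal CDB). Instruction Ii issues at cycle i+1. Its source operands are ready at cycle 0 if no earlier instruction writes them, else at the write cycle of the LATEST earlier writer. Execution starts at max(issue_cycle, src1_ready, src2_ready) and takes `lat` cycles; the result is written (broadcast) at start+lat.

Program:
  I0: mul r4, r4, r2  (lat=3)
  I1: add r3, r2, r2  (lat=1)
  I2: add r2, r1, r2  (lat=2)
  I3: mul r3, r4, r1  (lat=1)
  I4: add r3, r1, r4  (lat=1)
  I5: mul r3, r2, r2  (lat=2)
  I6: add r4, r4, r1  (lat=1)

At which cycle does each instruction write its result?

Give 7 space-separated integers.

Answer: 4 3 5 5 6 8 8

Derivation:
I0 mul r4: issue@1 deps=(None,None) exec_start@1 write@4
I1 add r3: issue@2 deps=(None,None) exec_start@2 write@3
I2 add r2: issue@3 deps=(None,None) exec_start@3 write@5
I3 mul r3: issue@4 deps=(0,None) exec_start@4 write@5
I4 add r3: issue@5 deps=(None,0) exec_start@5 write@6
I5 mul r3: issue@6 deps=(2,2) exec_start@6 write@8
I6 add r4: issue@7 deps=(0,None) exec_start@7 write@8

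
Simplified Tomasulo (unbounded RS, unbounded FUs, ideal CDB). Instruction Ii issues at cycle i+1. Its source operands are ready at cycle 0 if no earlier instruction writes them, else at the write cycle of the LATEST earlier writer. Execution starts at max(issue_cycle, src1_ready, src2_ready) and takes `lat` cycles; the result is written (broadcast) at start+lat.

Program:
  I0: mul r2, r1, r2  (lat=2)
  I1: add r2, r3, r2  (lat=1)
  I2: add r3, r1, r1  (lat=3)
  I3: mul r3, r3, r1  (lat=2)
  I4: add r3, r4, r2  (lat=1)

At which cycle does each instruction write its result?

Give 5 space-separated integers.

I0 mul r2: issue@1 deps=(None,None) exec_start@1 write@3
I1 add r2: issue@2 deps=(None,0) exec_start@3 write@4
I2 add r3: issue@3 deps=(None,None) exec_start@3 write@6
I3 mul r3: issue@4 deps=(2,None) exec_start@6 write@8
I4 add r3: issue@5 deps=(None,1) exec_start@5 write@6

Answer: 3 4 6 8 6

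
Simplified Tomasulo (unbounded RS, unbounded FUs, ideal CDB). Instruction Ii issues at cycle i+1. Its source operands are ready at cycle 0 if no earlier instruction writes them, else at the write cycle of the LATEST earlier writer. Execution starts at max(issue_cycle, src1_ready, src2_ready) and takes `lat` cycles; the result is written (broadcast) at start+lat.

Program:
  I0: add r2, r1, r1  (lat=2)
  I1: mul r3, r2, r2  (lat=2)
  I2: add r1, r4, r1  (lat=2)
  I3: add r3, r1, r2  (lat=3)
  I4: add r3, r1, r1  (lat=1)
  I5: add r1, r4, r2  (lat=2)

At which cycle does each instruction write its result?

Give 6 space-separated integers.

I0 add r2: issue@1 deps=(None,None) exec_start@1 write@3
I1 mul r3: issue@2 deps=(0,0) exec_start@3 write@5
I2 add r1: issue@3 deps=(None,None) exec_start@3 write@5
I3 add r3: issue@4 deps=(2,0) exec_start@5 write@8
I4 add r3: issue@5 deps=(2,2) exec_start@5 write@6
I5 add r1: issue@6 deps=(None,0) exec_start@6 write@8

Answer: 3 5 5 8 6 8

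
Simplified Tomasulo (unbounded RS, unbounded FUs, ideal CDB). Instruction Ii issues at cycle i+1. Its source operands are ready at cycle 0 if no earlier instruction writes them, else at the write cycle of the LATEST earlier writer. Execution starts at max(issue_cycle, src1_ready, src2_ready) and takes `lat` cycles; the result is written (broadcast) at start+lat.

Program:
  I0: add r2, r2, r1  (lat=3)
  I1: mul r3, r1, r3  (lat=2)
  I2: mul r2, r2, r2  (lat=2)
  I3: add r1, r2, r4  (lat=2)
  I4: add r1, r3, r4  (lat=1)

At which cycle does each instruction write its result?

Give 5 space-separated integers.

Answer: 4 4 6 8 6

Derivation:
I0 add r2: issue@1 deps=(None,None) exec_start@1 write@4
I1 mul r3: issue@2 deps=(None,None) exec_start@2 write@4
I2 mul r2: issue@3 deps=(0,0) exec_start@4 write@6
I3 add r1: issue@4 deps=(2,None) exec_start@6 write@8
I4 add r1: issue@5 deps=(1,None) exec_start@5 write@6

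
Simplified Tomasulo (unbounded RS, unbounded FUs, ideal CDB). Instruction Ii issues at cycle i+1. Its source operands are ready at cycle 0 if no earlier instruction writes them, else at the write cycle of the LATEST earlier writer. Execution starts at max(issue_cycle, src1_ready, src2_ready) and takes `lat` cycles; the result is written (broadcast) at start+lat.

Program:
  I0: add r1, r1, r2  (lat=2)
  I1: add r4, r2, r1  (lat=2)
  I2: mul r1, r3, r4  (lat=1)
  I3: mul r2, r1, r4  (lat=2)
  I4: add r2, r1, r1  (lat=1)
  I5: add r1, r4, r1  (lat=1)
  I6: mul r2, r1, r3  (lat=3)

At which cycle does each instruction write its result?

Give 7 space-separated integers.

I0 add r1: issue@1 deps=(None,None) exec_start@1 write@3
I1 add r4: issue@2 deps=(None,0) exec_start@3 write@5
I2 mul r1: issue@3 deps=(None,1) exec_start@5 write@6
I3 mul r2: issue@4 deps=(2,1) exec_start@6 write@8
I4 add r2: issue@5 deps=(2,2) exec_start@6 write@7
I5 add r1: issue@6 deps=(1,2) exec_start@6 write@7
I6 mul r2: issue@7 deps=(5,None) exec_start@7 write@10

Answer: 3 5 6 8 7 7 10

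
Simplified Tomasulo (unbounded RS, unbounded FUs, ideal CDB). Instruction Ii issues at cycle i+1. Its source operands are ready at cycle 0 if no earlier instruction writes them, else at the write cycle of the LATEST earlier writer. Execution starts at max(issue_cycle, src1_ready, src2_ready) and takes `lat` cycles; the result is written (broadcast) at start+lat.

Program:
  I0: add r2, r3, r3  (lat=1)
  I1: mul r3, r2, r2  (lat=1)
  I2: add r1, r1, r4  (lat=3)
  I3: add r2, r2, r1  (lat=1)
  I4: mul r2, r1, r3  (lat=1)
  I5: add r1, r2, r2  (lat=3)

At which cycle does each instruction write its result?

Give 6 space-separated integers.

I0 add r2: issue@1 deps=(None,None) exec_start@1 write@2
I1 mul r3: issue@2 deps=(0,0) exec_start@2 write@3
I2 add r1: issue@3 deps=(None,None) exec_start@3 write@6
I3 add r2: issue@4 deps=(0,2) exec_start@6 write@7
I4 mul r2: issue@5 deps=(2,1) exec_start@6 write@7
I5 add r1: issue@6 deps=(4,4) exec_start@7 write@10

Answer: 2 3 6 7 7 10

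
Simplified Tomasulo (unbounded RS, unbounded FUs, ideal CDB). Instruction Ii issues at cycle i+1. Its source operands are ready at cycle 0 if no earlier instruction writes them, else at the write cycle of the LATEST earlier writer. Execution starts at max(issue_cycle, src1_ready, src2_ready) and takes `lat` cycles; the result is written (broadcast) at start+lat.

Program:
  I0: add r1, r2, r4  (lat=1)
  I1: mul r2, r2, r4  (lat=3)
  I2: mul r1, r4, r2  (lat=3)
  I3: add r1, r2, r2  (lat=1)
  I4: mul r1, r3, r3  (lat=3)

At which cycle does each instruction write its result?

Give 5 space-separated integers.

I0 add r1: issue@1 deps=(None,None) exec_start@1 write@2
I1 mul r2: issue@2 deps=(None,None) exec_start@2 write@5
I2 mul r1: issue@3 deps=(None,1) exec_start@5 write@8
I3 add r1: issue@4 deps=(1,1) exec_start@5 write@6
I4 mul r1: issue@5 deps=(None,None) exec_start@5 write@8

Answer: 2 5 8 6 8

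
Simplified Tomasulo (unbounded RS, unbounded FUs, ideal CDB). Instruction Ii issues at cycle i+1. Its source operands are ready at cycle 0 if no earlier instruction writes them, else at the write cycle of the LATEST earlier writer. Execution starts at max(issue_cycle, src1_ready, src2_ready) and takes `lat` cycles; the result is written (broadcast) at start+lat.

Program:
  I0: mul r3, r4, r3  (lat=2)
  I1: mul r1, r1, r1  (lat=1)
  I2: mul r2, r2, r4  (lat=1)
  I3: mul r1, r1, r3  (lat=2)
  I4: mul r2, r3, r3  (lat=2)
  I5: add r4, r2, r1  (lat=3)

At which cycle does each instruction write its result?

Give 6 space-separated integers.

I0 mul r3: issue@1 deps=(None,None) exec_start@1 write@3
I1 mul r1: issue@2 deps=(None,None) exec_start@2 write@3
I2 mul r2: issue@3 deps=(None,None) exec_start@3 write@4
I3 mul r1: issue@4 deps=(1,0) exec_start@4 write@6
I4 mul r2: issue@5 deps=(0,0) exec_start@5 write@7
I5 add r4: issue@6 deps=(4,3) exec_start@7 write@10

Answer: 3 3 4 6 7 10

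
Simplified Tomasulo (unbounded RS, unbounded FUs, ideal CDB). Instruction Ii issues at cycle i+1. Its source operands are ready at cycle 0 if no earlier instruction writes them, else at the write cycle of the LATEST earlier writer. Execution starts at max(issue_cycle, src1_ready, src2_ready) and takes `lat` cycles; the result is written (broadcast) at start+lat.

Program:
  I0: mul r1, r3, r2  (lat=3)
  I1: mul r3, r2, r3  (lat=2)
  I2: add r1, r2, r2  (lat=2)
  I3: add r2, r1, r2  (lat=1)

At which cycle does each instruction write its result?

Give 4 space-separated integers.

Answer: 4 4 5 6

Derivation:
I0 mul r1: issue@1 deps=(None,None) exec_start@1 write@4
I1 mul r3: issue@2 deps=(None,None) exec_start@2 write@4
I2 add r1: issue@3 deps=(None,None) exec_start@3 write@5
I3 add r2: issue@4 deps=(2,None) exec_start@5 write@6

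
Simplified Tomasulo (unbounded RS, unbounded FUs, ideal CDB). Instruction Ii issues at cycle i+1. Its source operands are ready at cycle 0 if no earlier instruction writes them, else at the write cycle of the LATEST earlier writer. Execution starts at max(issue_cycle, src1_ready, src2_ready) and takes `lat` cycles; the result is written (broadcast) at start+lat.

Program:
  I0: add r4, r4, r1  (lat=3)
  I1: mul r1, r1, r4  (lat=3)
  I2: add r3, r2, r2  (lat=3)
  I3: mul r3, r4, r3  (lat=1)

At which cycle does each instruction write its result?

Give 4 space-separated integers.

Answer: 4 7 6 7

Derivation:
I0 add r4: issue@1 deps=(None,None) exec_start@1 write@4
I1 mul r1: issue@2 deps=(None,0) exec_start@4 write@7
I2 add r3: issue@3 deps=(None,None) exec_start@3 write@6
I3 mul r3: issue@4 deps=(0,2) exec_start@6 write@7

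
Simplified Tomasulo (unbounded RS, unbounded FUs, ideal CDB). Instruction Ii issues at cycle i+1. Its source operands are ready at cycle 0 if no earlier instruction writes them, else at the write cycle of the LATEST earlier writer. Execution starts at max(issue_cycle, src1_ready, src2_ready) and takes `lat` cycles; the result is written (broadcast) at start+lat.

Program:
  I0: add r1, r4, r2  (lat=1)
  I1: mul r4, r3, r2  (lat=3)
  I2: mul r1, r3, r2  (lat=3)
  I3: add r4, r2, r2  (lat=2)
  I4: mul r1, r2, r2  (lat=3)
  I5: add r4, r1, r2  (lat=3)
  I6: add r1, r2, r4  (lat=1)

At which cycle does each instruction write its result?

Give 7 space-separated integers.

Answer: 2 5 6 6 8 11 12

Derivation:
I0 add r1: issue@1 deps=(None,None) exec_start@1 write@2
I1 mul r4: issue@2 deps=(None,None) exec_start@2 write@5
I2 mul r1: issue@3 deps=(None,None) exec_start@3 write@6
I3 add r4: issue@4 deps=(None,None) exec_start@4 write@6
I4 mul r1: issue@5 deps=(None,None) exec_start@5 write@8
I5 add r4: issue@6 deps=(4,None) exec_start@8 write@11
I6 add r1: issue@7 deps=(None,5) exec_start@11 write@12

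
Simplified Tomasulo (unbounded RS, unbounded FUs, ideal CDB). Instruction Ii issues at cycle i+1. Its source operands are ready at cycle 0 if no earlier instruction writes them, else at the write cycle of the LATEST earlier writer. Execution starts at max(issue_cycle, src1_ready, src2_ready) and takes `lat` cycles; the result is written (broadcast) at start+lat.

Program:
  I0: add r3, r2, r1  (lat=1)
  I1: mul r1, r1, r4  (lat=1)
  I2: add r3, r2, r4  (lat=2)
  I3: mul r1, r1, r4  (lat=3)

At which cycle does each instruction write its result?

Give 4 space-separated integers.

Answer: 2 3 5 7

Derivation:
I0 add r3: issue@1 deps=(None,None) exec_start@1 write@2
I1 mul r1: issue@2 deps=(None,None) exec_start@2 write@3
I2 add r3: issue@3 deps=(None,None) exec_start@3 write@5
I3 mul r1: issue@4 deps=(1,None) exec_start@4 write@7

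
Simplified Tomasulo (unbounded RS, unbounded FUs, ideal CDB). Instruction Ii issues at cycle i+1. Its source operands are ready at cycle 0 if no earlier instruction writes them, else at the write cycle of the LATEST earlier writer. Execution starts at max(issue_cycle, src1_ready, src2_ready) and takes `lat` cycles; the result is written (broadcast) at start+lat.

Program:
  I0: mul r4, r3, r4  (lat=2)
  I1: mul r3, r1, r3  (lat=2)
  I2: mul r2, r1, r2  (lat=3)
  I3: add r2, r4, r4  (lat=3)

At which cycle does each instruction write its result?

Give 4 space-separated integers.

Answer: 3 4 6 7

Derivation:
I0 mul r4: issue@1 deps=(None,None) exec_start@1 write@3
I1 mul r3: issue@2 deps=(None,None) exec_start@2 write@4
I2 mul r2: issue@3 deps=(None,None) exec_start@3 write@6
I3 add r2: issue@4 deps=(0,0) exec_start@4 write@7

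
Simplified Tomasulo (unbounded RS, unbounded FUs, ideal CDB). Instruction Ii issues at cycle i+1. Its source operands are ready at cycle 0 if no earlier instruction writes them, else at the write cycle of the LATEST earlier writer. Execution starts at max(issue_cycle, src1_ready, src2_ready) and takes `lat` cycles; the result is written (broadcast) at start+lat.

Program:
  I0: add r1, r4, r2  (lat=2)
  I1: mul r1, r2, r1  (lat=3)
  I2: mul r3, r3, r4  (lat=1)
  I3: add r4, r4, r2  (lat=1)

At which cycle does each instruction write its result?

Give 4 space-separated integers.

Answer: 3 6 4 5

Derivation:
I0 add r1: issue@1 deps=(None,None) exec_start@1 write@3
I1 mul r1: issue@2 deps=(None,0) exec_start@3 write@6
I2 mul r3: issue@3 deps=(None,None) exec_start@3 write@4
I3 add r4: issue@4 deps=(None,None) exec_start@4 write@5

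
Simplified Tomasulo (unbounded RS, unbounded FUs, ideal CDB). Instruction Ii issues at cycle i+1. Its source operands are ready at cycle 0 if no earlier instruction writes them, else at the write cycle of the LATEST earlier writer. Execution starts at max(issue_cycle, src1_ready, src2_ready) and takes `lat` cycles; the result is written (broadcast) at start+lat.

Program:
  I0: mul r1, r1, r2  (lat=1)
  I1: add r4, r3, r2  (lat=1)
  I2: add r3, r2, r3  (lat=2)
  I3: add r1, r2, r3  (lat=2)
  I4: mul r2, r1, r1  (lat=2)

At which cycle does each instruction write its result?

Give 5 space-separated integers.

Answer: 2 3 5 7 9

Derivation:
I0 mul r1: issue@1 deps=(None,None) exec_start@1 write@2
I1 add r4: issue@2 deps=(None,None) exec_start@2 write@3
I2 add r3: issue@3 deps=(None,None) exec_start@3 write@5
I3 add r1: issue@4 deps=(None,2) exec_start@5 write@7
I4 mul r2: issue@5 deps=(3,3) exec_start@7 write@9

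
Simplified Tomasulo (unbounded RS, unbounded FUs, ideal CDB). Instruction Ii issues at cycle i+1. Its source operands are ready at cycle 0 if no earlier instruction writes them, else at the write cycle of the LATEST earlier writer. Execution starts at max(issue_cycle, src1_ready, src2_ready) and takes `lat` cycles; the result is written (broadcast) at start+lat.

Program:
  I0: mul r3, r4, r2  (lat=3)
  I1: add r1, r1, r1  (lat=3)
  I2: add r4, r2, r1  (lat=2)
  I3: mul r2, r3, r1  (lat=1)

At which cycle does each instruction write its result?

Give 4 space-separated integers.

I0 mul r3: issue@1 deps=(None,None) exec_start@1 write@4
I1 add r1: issue@2 deps=(None,None) exec_start@2 write@5
I2 add r4: issue@3 deps=(None,1) exec_start@5 write@7
I3 mul r2: issue@4 deps=(0,1) exec_start@5 write@6

Answer: 4 5 7 6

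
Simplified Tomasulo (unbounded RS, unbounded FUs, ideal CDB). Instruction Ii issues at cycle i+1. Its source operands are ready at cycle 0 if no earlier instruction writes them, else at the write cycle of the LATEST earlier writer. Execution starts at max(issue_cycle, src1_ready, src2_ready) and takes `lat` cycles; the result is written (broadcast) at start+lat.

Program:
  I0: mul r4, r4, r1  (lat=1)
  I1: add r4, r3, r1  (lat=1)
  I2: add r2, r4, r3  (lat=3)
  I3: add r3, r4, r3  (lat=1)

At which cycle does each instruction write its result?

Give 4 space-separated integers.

I0 mul r4: issue@1 deps=(None,None) exec_start@1 write@2
I1 add r4: issue@2 deps=(None,None) exec_start@2 write@3
I2 add r2: issue@3 deps=(1,None) exec_start@3 write@6
I3 add r3: issue@4 deps=(1,None) exec_start@4 write@5

Answer: 2 3 6 5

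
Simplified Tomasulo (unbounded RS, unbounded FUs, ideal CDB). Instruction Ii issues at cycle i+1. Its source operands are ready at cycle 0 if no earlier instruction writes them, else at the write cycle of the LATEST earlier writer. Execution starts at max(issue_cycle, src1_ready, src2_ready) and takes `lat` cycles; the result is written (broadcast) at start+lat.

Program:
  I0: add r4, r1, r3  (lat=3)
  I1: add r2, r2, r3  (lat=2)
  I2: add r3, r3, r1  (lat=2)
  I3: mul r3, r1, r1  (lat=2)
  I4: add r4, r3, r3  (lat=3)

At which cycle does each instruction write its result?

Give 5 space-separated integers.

I0 add r4: issue@1 deps=(None,None) exec_start@1 write@4
I1 add r2: issue@2 deps=(None,None) exec_start@2 write@4
I2 add r3: issue@3 deps=(None,None) exec_start@3 write@5
I3 mul r3: issue@4 deps=(None,None) exec_start@4 write@6
I4 add r4: issue@5 deps=(3,3) exec_start@6 write@9

Answer: 4 4 5 6 9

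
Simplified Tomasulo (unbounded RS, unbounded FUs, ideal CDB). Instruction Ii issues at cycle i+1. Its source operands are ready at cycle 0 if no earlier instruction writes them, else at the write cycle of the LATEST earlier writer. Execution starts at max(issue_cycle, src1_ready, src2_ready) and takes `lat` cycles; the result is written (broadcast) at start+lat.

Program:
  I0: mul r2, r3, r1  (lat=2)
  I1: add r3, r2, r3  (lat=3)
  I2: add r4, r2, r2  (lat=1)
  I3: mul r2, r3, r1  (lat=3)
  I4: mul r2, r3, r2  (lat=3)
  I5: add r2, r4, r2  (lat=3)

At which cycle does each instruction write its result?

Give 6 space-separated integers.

Answer: 3 6 4 9 12 15

Derivation:
I0 mul r2: issue@1 deps=(None,None) exec_start@1 write@3
I1 add r3: issue@2 deps=(0,None) exec_start@3 write@6
I2 add r4: issue@3 deps=(0,0) exec_start@3 write@4
I3 mul r2: issue@4 deps=(1,None) exec_start@6 write@9
I4 mul r2: issue@5 deps=(1,3) exec_start@9 write@12
I5 add r2: issue@6 deps=(2,4) exec_start@12 write@15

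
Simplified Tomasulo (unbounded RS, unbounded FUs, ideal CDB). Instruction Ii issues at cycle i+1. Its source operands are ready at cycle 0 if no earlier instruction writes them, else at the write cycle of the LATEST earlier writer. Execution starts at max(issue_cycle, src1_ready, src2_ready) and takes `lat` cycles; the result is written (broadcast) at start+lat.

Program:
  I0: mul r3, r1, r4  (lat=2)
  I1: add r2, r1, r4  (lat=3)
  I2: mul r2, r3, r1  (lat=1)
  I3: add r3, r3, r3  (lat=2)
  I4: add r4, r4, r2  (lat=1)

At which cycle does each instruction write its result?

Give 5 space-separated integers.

I0 mul r3: issue@1 deps=(None,None) exec_start@1 write@3
I1 add r2: issue@2 deps=(None,None) exec_start@2 write@5
I2 mul r2: issue@3 deps=(0,None) exec_start@3 write@4
I3 add r3: issue@4 deps=(0,0) exec_start@4 write@6
I4 add r4: issue@5 deps=(None,2) exec_start@5 write@6

Answer: 3 5 4 6 6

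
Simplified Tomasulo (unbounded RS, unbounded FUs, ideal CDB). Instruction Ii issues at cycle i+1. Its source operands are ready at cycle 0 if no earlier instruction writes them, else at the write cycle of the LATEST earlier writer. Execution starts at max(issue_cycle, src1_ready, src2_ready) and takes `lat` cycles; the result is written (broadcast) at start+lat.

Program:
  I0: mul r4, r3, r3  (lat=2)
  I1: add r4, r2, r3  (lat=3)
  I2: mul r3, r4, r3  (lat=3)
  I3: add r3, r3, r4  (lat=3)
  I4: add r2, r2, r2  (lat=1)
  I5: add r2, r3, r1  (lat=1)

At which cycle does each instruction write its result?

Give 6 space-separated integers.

I0 mul r4: issue@1 deps=(None,None) exec_start@1 write@3
I1 add r4: issue@2 deps=(None,None) exec_start@2 write@5
I2 mul r3: issue@3 deps=(1,None) exec_start@5 write@8
I3 add r3: issue@4 deps=(2,1) exec_start@8 write@11
I4 add r2: issue@5 deps=(None,None) exec_start@5 write@6
I5 add r2: issue@6 deps=(3,None) exec_start@11 write@12

Answer: 3 5 8 11 6 12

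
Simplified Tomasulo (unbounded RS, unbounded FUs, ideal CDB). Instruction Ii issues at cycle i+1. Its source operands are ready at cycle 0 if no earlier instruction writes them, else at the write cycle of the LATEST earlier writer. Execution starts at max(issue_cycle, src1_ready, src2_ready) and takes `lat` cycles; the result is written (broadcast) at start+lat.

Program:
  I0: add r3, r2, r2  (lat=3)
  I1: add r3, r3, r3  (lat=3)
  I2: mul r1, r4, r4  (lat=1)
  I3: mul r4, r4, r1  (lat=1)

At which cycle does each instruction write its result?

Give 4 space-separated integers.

Answer: 4 7 4 5

Derivation:
I0 add r3: issue@1 deps=(None,None) exec_start@1 write@4
I1 add r3: issue@2 deps=(0,0) exec_start@4 write@7
I2 mul r1: issue@3 deps=(None,None) exec_start@3 write@4
I3 mul r4: issue@4 deps=(None,2) exec_start@4 write@5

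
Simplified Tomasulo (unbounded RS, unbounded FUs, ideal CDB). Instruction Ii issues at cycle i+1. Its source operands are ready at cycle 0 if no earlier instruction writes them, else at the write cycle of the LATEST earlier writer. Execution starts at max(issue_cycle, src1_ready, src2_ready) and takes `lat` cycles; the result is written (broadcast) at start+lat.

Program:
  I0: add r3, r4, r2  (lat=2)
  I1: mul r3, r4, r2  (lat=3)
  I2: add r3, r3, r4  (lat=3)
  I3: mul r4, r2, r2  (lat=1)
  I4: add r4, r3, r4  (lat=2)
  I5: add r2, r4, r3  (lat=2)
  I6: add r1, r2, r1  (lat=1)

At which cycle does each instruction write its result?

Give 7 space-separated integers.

Answer: 3 5 8 5 10 12 13

Derivation:
I0 add r3: issue@1 deps=(None,None) exec_start@1 write@3
I1 mul r3: issue@2 deps=(None,None) exec_start@2 write@5
I2 add r3: issue@3 deps=(1,None) exec_start@5 write@8
I3 mul r4: issue@4 deps=(None,None) exec_start@4 write@5
I4 add r4: issue@5 deps=(2,3) exec_start@8 write@10
I5 add r2: issue@6 deps=(4,2) exec_start@10 write@12
I6 add r1: issue@7 deps=(5,None) exec_start@12 write@13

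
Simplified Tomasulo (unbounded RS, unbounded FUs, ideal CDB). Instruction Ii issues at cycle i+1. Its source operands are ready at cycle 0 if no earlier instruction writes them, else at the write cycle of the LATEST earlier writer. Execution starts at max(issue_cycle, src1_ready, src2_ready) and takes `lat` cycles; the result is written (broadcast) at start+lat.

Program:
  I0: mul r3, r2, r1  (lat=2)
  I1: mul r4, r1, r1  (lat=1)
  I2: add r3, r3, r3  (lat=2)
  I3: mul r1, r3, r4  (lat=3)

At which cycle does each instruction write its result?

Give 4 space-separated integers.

Answer: 3 3 5 8

Derivation:
I0 mul r3: issue@1 deps=(None,None) exec_start@1 write@3
I1 mul r4: issue@2 deps=(None,None) exec_start@2 write@3
I2 add r3: issue@3 deps=(0,0) exec_start@3 write@5
I3 mul r1: issue@4 deps=(2,1) exec_start@5 write@8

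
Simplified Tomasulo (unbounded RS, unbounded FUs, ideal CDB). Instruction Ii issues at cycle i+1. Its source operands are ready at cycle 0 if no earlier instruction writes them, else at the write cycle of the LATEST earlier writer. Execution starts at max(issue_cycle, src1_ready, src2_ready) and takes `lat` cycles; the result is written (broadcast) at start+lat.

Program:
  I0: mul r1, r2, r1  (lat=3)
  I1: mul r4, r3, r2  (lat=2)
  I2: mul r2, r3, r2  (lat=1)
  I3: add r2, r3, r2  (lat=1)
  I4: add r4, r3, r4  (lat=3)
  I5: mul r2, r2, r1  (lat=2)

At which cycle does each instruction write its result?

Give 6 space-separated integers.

I0 mul r1: issue@1 deps=(None,None) exec_start@1 write@4
I1 mul r4: issue@2 deps=(None,None) exec_start@2 write@4
I2 mul r2: issue@3 deps=(None,None) exec_start@3 write@4
I3 add r2: issue@4 deps=(None,2) exec_start@4 write@5
I4 add r4: issue@5 deps=(None,1) exec_start@5 write@8
I5 mul r2: issue@6 deps=(3,0) exec_start@6 write@8

Answer: 4 4 4 5 8 8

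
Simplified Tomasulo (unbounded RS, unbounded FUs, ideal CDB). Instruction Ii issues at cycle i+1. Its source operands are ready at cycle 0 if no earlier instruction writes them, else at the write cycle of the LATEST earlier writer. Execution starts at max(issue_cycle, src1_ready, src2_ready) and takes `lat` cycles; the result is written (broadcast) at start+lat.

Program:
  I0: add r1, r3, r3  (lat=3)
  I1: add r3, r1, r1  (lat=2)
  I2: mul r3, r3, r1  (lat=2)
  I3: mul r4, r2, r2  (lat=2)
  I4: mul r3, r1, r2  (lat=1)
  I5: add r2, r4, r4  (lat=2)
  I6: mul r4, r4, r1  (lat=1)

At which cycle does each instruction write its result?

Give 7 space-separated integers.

Answer: 4 6 8 6 6 8 8

Derivation:
I0 add r1: issue@1 deps=(None,None) exec_start@1 write@4
I1 add r3: issue@2 deps=(0,0) exec_start@4 write@6
I2 mul r3: issue@3 deps=(1,0) exec_start@6 write@8
I3 mul r4: issue@4 deps=(None,None) exec_start@4 write@6
I4 mul r3: issue@5 deps=(0,None) exec_start@5 write@6
I5 add r2: issue@6 deps=(3,3) exec_start@6 write@8
I6 mul r4: issue@7 deps=(3,0) exec_start@7 write@8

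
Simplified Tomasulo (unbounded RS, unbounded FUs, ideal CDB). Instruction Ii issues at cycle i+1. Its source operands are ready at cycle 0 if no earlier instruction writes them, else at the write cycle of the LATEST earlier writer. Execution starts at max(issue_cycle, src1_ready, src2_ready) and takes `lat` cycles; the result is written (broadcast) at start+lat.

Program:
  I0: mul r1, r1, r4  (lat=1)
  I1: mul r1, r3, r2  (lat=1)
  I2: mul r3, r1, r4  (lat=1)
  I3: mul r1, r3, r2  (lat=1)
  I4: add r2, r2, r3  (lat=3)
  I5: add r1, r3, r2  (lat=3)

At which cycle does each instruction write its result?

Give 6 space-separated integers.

Answer: 2 3 4 5 8 11

Derivation:
I0 mul r1: issue@1 deps=(None,None) exec_start@1 write@2
I1 mul r1: issue@2 deps=(None,None) exec_start@2 write@3
I2 mul r3: issue@3 deps=(1,None) exec_start@3 write@4
I3 mul r1: issue@4 deps=(2,None) exec_start@4 write@5
I4 add r2: issue@5 deps=(None,2) exec_start@5 write@8
I5 add r1: issue@6 deps=(2,4) exec_start@8 write@11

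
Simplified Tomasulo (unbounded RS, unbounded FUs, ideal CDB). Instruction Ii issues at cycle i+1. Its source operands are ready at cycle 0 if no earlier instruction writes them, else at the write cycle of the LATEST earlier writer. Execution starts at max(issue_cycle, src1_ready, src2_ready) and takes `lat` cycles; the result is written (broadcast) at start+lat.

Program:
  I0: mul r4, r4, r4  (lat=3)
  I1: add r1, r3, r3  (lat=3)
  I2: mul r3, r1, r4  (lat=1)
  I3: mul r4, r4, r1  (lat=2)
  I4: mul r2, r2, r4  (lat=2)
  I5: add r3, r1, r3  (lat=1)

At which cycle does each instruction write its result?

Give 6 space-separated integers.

I0 mul r4: issue@1 deps=(None,None) exec_start@1 write@4
I1 add r1: issue@2 deps=(None,None) exec_start@2 write@5
I2 mul r3: issue@3 deps=(1,0) exec_start@5 write@6
I3 mul r4: issue@4 deps=(0,1) exec_start@5 write@7
I4 mul r2: issue@5 deps=(None,3) exec_start@7 write@9
I5 add r3: issue@6 deps=(1,2) exec_start@6 write@7

Answer: 4 5 6 7 9 7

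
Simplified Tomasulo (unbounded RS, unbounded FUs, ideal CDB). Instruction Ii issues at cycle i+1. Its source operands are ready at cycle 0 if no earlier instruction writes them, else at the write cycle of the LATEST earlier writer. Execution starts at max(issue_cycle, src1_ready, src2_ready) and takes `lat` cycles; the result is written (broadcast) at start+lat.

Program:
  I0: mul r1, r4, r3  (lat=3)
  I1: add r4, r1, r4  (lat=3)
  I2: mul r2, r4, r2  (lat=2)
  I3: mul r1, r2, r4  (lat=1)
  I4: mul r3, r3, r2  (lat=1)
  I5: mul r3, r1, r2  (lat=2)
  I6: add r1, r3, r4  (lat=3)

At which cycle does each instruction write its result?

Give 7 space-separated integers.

I0 mul r1: issue@1 deps=(None,None) exec_start@1 write@4
I1 add r4: issue@2 deps=(0,None) exec_start@4 write@7
I2 mul r2: issue@3 deps=(1,None) exec_start@7 write@9
I3 mul r1: issue@4 deps=(2,1) exec_start@9 write@10
I4 mul r3: issue@5 deps=(None,2) exec_start@9 write@10
I5 mul r3: issue@6 deps=(3,2) exec_start@10 write@12
I6 add r1: issue@7 deps=(5,1) exec_start@12 write@15

Answer: 4 7 9 10 10 12 15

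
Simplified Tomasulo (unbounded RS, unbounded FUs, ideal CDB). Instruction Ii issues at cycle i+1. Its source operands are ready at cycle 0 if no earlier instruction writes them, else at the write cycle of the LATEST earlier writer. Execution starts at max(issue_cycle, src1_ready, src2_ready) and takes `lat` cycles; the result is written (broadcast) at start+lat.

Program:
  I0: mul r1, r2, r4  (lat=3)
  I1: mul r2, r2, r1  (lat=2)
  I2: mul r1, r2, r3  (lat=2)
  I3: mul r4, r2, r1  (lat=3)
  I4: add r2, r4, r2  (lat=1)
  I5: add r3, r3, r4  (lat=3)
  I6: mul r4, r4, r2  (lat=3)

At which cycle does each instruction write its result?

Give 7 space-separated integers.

I0 mul r1: issue@1 deps=(None,None) exec_start@1 write@4
I1 mul r2: issue@2 deps=(None,0) exec_start@4 write@6
I2 mul r1: issue@3 deps=(1,None) exec_start@6 write@8
I3 mul r4: issue@4 deps=(1,2) exec_start@8 write@11
I4 add r2: issue@5 deps=(3,1) exec_start@11 write@12
I5 add r3: issue@6 deps=(None,3) exec_start@11 write@14
I6 mul r4: issue@7 deps=(3,4) exec_start@12 write@15

Answer: 4 6 8 11 12 14 15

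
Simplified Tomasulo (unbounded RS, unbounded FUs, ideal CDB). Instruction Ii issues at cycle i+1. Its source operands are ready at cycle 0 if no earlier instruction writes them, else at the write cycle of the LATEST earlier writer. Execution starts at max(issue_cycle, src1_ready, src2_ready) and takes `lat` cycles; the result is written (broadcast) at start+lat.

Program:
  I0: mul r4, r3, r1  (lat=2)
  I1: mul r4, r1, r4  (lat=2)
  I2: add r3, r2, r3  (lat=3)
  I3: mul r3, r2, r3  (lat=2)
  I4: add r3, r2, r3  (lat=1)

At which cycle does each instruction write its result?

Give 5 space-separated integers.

Answer: 3 5 6 8 9

Derivation:
I0 mul r4: issue@1 deps=(None,None) exec_start@1 write@3
I1 mul r4: issue@2 deps=(None,0) exec_start@3 write@5
I2 add r3: issue@3 deps=(None,None) exec_start@3 write@6
I3 mul r3: issue@4 deps=(None,2) exec_start@6 write@8
I4 add r3: issue@5 deps=(None,3) exec_start@8 write@9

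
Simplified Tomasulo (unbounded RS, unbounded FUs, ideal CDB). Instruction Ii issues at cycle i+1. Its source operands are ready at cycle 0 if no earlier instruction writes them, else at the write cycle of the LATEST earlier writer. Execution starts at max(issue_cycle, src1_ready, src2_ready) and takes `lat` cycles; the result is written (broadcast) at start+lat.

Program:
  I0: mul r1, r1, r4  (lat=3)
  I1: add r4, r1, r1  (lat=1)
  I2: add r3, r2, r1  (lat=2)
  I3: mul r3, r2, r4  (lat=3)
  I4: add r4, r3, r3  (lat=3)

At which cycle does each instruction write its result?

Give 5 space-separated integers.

Answer: 4 5 6 8 11

Derivation:
I0 mul r1: issue@1 deps=(None,None) exec_start@1 write@4
I1 add r4: issue@2 deps=(0,0) exec_start@4 write@5
I2 add r3: issue@3 deps=(None,0) exec_start@4 write@6
I3 mul r3: issue@4 deps=(None,1) exec_start@5 write@8
I4 add r4: issue@5 deps=(3,3) exec_start@8 write@11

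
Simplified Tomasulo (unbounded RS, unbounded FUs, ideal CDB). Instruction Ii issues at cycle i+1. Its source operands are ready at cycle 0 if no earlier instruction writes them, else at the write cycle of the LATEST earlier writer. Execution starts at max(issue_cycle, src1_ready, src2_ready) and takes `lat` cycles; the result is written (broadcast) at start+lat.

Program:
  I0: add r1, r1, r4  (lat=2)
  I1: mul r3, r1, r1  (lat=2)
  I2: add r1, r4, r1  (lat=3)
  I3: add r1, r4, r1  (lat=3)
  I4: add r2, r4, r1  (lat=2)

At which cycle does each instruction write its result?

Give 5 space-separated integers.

I0 add r1: issue@1 deps=(None,None) exec_start@1 write@3
I1 mul r3: issue@2 deps=(0,0) exec_start@3 write@5
I2 add r1: issue@3 deps=(None,0) exec_start@3 write@6
I3 add r1: issue@4 deps=(None,2) exec_start@6 write@9
I4 add r2: issue@5 deps=(None,3) exec_start@9 write@11

Answer: 3 5 6 9 11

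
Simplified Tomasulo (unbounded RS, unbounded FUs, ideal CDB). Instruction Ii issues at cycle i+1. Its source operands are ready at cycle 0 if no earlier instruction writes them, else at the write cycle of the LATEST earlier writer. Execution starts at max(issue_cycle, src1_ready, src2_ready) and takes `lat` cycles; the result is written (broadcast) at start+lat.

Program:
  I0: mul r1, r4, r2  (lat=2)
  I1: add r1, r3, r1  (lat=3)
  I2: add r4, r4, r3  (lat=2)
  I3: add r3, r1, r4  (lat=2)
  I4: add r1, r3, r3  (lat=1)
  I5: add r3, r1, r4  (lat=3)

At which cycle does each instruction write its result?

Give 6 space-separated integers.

I0 mul r1: issue@1 deps=(None,None) exec_start@1 write@3
I1 add r1: issue@2 deps=(None,0) exec_start@3 write@6
I2 add r4: issue@3 deps=(None,None) exec_start@3 write@5
I3 add r3: issue@4 deps=(1,2) exec_start@6 write@8
I4 add r1: issue@5 deps=(3,3) exec_start@8 write@9
I5 add r3: issue@6 deps=(4,2) exec_start@9 write@12

Answer: 3 6 5 8 9 12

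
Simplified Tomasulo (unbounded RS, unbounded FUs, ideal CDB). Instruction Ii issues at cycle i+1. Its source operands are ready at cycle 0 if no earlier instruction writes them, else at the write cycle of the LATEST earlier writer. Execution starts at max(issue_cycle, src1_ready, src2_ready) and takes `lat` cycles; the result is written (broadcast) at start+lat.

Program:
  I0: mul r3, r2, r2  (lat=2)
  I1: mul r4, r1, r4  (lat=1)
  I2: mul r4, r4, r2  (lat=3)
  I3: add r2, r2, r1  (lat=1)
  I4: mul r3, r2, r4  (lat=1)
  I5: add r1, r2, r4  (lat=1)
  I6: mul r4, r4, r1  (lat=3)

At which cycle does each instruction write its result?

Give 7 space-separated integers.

I0 mul r3: issue@1 deps=(None,None) exec_start@1 write@3
I1 mul r4: issue@2 deps=(None,None) exec_start@2 write@3
I2 mul r4: issue@3 deps=(1,None) exec_start@3 write@6
I3 add r2: issue@4 deps=(None,None) exec_start@4 write@5
I4 mul r3: issue@5 deps=(3,2) exec_start@6 write@7
I5 add r1: issue@6 deps=(3,2) exec_start@6 write@7
I6 mul r4: issue@7 deps=(2,5) exec_start@7 write@10

Answer: 3 3 6 5 7 7 10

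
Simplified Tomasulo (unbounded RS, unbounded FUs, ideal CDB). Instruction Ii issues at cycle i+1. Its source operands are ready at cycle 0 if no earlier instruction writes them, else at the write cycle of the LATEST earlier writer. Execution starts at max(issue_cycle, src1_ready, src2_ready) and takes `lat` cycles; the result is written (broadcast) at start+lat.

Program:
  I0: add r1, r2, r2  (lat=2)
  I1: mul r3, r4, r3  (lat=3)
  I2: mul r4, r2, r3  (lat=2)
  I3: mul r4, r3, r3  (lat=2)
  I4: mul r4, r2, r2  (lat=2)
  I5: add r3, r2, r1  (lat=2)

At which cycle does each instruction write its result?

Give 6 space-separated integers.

Answer: 3 5 7 7 7 8

Derivation:
I0 add r1: issue@1 deps=(None,None) exec_start@1 write@3
I1 mul r3: issue@2 deps=(None,None) exec_start@2 write@5
I2 mul r4: issue@3 deps=(None,1) exec_start@5 write@7
I3 mul r4: issue@4 deps=(1,1) exec_start@5 write@7
I4 mul r4: issue@5 deps=(None,None) exec_start@5 write@7
I5 add r3: issue@6 deps=(None,0) exec_start@6 write@8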